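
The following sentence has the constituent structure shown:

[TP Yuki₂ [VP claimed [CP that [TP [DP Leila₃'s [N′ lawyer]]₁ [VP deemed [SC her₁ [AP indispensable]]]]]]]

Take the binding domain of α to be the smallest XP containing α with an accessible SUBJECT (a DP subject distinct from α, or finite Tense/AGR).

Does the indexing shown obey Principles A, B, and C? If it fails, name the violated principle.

The two coindexed NPs are *[Leila₃'s lawyer]₁* and *her₁*.
*her₁* is a pronoun. Its binding domain is the embedded TP, whose subject is [Leila₃'s lawyer]₁.
*[Leila₃'s lawyer]₁* c-commands it within that domain and carries the same index.
The pronoun is locally bound → Principle B violation.

Principle B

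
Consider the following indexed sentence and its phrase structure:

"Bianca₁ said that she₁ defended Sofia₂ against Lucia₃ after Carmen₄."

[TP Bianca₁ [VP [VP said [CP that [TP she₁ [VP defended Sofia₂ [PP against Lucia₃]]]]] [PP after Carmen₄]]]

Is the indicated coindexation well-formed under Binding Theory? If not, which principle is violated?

grammatical

The two coindexed NPs are *Bianca₁* and *she₁*.
*she₁* is a pronoun; nothing c-commands it within its binding domain (the embedded TP.), so Principle B holds trivially.
*Bianca₁* is an R-expression; *she₁* does not c-command it, and no other NP shares its index, so Principle C is satisfied.
All principles are respected.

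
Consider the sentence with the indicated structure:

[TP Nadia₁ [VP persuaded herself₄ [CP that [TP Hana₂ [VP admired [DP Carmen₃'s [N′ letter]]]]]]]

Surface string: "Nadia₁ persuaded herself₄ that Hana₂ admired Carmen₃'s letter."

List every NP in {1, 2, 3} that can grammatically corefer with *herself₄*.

*herself* is an anaphor, so Principle A applies: it must be bound in its binding domain.
Binding domain of *herself₄*: the matrix TP, whose subject is Nadia₁.
*Nadia₁* c-commands the anaphor within its binding domain → licit binder.
*Hana₂* does not c-command the anaphor → cannot bind it.
*Carmen₃* does not c-command the anaphor → cannot bind it.

{1}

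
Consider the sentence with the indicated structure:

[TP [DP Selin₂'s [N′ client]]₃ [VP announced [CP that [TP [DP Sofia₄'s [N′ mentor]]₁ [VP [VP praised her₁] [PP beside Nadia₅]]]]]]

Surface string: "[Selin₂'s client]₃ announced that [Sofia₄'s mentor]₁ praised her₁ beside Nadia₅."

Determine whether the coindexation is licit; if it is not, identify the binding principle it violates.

The two coindexed NPs are *[Sofia₄'s mentor]₁* and *her₁*.
*her₁* is a pronoun. Its binding domain is the embedded TP, whose subject is [Sofia₄'s mentor]₁.
*[Sofia₄'s mentor]₁* c-commands it within that domain and carries the same index.
The pronoun is locally bound → Principle B violation.

Principle B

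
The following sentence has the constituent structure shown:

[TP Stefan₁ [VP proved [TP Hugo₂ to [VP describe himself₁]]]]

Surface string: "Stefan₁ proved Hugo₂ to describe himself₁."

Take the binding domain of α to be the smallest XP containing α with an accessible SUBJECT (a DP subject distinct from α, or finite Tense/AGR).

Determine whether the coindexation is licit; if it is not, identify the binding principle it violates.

The two coindexed NPs are *Stefan₁* and *himself₁*.
*himself₁* is an anaphor. Principle A requires it to be bound within its binding domain — the embedded TP, whose subject is Hugo₂.
Within that domain it is c-commanded by *Hugo₂*, which does not share its index.
*Stefan₁* does c-command the anaphor, but from outside its binding domain.
The anaphor is unbound in its domain → Principle A violation.

Principle A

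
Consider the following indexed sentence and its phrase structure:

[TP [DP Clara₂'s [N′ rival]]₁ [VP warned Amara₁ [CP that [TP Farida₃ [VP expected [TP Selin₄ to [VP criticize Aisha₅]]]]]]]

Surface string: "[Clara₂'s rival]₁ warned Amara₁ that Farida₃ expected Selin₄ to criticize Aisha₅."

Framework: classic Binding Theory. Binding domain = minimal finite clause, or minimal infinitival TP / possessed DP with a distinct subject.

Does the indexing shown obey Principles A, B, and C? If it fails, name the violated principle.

Principle C

The two coindexed NPs are *[Clara₂'s rival]₁* and *Amara₁*.
*Amara₁* is an R-expression. Principle C requires it to be free everywhere.
*[Clara₂'s rival]₁* c-commands it and carries the same index.
The R-expression is bound → Principle C violation.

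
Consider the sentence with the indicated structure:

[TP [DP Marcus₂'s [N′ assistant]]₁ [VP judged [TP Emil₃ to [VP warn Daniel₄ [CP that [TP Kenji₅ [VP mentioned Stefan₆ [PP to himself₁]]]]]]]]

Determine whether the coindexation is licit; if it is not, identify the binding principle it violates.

Principle A

The two coindexed NPs are *[Marcus₂'s assistant]₁* and *himself₁*.
*himself₁* is an anaphor. Principle A requires it to be bound within its binding domain — the embedded TP, whose subject is Kenji₅.
Within that domain it is c-commanded by *Kenji₅*, *Stefan₆*, none of which share its index.
*[Marcus₂'s assistant]₁* does c-command the anaphor, but from outside its binding domain.
The anaphor is unbound in its domain → Principle A violation.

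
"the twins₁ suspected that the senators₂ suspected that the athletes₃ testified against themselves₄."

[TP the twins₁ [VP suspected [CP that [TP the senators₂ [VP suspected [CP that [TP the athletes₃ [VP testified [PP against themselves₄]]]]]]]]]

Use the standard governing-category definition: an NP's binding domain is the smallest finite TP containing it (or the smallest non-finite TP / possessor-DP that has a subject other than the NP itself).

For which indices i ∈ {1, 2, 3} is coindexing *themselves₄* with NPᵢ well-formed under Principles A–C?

{3}

*themselves* is an anaphor, so Principle A applies: it must be bound in its binding domain.
Binding domain of *themselves₄*: the embedded TP, whose subject is the athletes₃.
*the twins₁* c-commands the anaphor but is outside its binding domain → cannot satisfy Principle A.
*the senators₂* c-commands the anaphor but is outside its binding domain → cannot satisfy Principle A.
*the athletes₃* c-commands the anaphor within its binding domain → licit binder.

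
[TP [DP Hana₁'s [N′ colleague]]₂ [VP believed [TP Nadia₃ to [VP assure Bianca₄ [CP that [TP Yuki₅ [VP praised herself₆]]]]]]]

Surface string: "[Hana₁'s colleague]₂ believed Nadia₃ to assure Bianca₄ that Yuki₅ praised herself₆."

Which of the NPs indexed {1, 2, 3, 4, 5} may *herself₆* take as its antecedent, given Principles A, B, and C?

{5}

*herself* is an anaphor, so Principle A applies: it must be bound in its binding domain.
Binding domain of *herself₆*: the embedded TP, whose subject is Yuki₅.
*Hana₁* does not c-command the anaphor → cannot bind it.
*[Hana₁'s colleague]₂* c-commands the anaphor but is outside its binding domain → cannot satisfy Principle A.
*Nadia₃* c-commands the anaphor but is outside its binding domain → cannot satisfy Principle A.
*Bianca₄* c-commands the anaphor but is outside its binding domain → cannot satisfy Principle A.
*Yuki₅* c-commands the anaphor within its binding domain → licit binder.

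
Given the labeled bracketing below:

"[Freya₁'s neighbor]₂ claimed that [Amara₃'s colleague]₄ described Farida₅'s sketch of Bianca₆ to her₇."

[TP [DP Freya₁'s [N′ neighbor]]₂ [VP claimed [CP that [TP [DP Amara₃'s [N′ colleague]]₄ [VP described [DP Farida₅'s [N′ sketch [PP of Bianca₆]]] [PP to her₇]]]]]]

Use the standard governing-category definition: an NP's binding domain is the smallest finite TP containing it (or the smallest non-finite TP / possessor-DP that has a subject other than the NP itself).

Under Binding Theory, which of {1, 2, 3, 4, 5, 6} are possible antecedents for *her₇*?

{1, 2, 3, 5, 6}

*her* is a pronoun, so Principle B applies: it must be free in its binding domain.
Binding domain of *her₇*: the embedded TP, whose subject is [Amara₃'s colleague]₄.
*Freya₁* and the pronoun do not c-command one another → neither Principle B nor Principle C is at stake; coindexation permitted.
*[Freya₁'s neighbor]₂* c-commands the pronoun but from outside its binding domain, and is not c-commanded by it → coindexation permitted.
*Amara₃* and the pronoun do not c-command one another → neither Principle B nor Principle C is at stake; coindexation permitted.
*[Amara₃'s colleague]₄* c-commands the pronoun within its binding domain → coindexation would violate Principle B.
*Farida₅* and the pronoun do not c-command one another → neither Principle B nor Principle C is at stake; coindexation permitted.
*Bianca₆* and the pronoun do not c-command one another → neither Principle B nor Principle C is at stake; coindexation permitted.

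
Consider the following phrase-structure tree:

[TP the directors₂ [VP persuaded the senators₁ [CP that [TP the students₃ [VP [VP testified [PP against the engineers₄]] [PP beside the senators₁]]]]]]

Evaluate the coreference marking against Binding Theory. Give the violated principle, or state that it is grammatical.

The two coindexed NPs are *the senators₁* (the lower occurrence) and *the senators₁* (the higher occurrence).
*the senators₁* (the lower occurrence) is an R-expression. Principle C requires it to be free everywhere.
*the senators₁* (the higher occurrence) c-commands it and carries the same index.
The R-expression is bound → Principle C violation.

Principle C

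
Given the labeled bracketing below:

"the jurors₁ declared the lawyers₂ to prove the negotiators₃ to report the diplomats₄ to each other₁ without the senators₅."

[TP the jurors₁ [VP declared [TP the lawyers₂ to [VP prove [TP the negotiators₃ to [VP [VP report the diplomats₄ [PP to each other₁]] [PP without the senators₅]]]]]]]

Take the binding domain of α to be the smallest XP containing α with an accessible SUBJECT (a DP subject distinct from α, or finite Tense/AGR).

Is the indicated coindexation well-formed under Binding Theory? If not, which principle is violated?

The two coindexed NPs are *the jurors₁* and *each other₁*.
*each other₁* is an anaphor. Principle A requires it to be bound within its binding domain — the embedded TP, whose subject is the negotiators₃.
Within that domain it is c-commanded by *the negotiators₃*, *the diplomats₄*, none of which share its index.
*the jurors₁* does c-command the anaphor, but from outside its binding domain.
The anaphor is unbound in its domain → Principle A violation.

Principle A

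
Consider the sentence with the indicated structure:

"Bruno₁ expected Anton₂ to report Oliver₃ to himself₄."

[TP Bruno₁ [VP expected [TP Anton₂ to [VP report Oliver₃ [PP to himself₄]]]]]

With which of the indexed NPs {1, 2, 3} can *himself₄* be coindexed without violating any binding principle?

{2, 3}

*himself* is an anaphor, so Principle A applies: it must be bound in its binding domain.
Binding domain of *himself₄*: the embedded TP, whose subject is Anton₂.
*Bruno₁* c-commands the anaphor but is outside its binding domain → cannot satisfy Principle A.
*Anton₂* c-commands the anaphor within its binding domain → licit binder.
*Oliver₃* c-commands the anaphor within its binding domain → licit binder.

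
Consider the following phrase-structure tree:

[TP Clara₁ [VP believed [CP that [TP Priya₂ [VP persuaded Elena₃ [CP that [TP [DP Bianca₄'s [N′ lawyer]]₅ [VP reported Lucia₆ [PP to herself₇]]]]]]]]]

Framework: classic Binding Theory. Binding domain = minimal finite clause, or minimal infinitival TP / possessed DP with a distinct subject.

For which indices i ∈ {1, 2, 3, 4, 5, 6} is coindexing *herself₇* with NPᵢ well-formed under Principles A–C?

*herself* is an anaphor, so Principle A applies: it must be bound in its binding domain.
Binding domain of *herself₇*: the embedded TP, whose subject is [Bianca₄'s lawyer]₅.
*Clara₁* c-commands the anaphor but is outside its binding domain → cannot satisfy Principle A.
*Priya₂* c-commands the anaphor but is outside its binding domain → cannot satisfy Principle A.
*Elena₃* c-commands the anaphor but is outside its binding domain → cannot satisfy Principle A.
*Bianca₄* does not c-command the anaphor → cannot bind it.
*[Bianca₄'s lawyer]₅* c-commands the anaphor within its binding domain → licit binder.
*Lucia₆* c-commands the anaphor within its binding domain → licit binder.

{5, 6}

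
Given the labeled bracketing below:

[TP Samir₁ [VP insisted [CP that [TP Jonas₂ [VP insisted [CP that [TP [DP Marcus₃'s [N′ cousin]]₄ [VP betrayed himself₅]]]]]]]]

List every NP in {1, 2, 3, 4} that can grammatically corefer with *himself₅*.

{4}

*himself* is an anaphor, so Principle A applies: it must be bound in its binding domain.
Binding domain of *himself₅*: the embedded TP, whose subject is [Marcus₃'s cousin]₄.
*Samir₁* c-commands the anaphor but is outside its binding domain → cannot satisfy Principle A.
*Jonas₂* c-commands the anaphor but is outside its binding domain → cannot satisfy Principle A.
*Marcus₃* does not c-command the anaphor → cannot bind it.
*[Marcus₃'s cousin]₄* c-commands the anaphor within its binding domain → licit binder.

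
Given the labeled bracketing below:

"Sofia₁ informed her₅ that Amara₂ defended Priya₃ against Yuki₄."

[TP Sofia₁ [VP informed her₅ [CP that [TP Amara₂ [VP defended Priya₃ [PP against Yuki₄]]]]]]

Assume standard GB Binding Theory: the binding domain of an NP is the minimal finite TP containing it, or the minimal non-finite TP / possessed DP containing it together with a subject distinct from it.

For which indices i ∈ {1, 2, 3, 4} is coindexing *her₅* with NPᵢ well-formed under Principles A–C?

none

*her* is a pronoun, so Principle B applies: it must be free in its binding domain.
Binding domain of *her₅*: the matrix TP, whose subject is Sofia₁.
*Sofia₁* c-commands the pronoun within its binding domain → coindexation would violate Principle B.
*Amara₂*: the pronoun c-commands this R-expression → coindexation would violate Principle C on *Amara₂*.
*Priya₃*: the pronoun c-commands this R-expression → coindexation would violate Principle C on *Priya₃*.
*Yuki₄*: the pronoun c-commands this R-expression → coindexation would violate Principle C on *Yuki₄*.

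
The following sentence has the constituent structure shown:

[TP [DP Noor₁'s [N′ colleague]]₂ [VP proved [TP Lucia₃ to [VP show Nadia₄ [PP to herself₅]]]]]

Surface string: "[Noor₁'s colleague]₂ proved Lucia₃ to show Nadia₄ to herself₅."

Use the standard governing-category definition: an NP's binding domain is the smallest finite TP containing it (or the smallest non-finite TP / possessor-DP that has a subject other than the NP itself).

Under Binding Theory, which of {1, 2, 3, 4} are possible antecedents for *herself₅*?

*herself* is an anaphor, so Principle A applies: it must be bound in its binding domain.
Binding domain of *herself₅*: the embedded TP, whose subject is Lucia₃.
*Noor₁* does not c-command the anaphor → cannot bind it.
*[Noor₁'s colleague]₂* c-commands the anaphor but is outside its binding domain → cannot satisfy Principle A.
*Lucia₃* c-commands the anaphor within its binding domain → licit binder.
*Nadia₄* c-commands the anaphor within its binding domain → licit binder.

{3, 4}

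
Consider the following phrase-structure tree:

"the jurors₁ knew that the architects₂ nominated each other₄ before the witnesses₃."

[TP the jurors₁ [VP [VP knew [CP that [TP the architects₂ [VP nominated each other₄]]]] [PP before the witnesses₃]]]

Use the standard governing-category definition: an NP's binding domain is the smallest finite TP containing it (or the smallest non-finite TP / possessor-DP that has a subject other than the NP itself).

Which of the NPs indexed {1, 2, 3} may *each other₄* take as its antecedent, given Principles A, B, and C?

*each other* is an anaphor, so Principle A applies: it must be bound in its binding domain.
Binding domain of *each other₄*: the embedded TP, whose subject is the architects₂.
*the jurors₁* c-commands the anaphor but is outside its binding domain → cannot satisfy Principle A.
*the architects₂* c-commands the anaphor within its binding domain → licit binder.
*the witnesses₃* does not c-command the anaphor → cannot bind it.

{2}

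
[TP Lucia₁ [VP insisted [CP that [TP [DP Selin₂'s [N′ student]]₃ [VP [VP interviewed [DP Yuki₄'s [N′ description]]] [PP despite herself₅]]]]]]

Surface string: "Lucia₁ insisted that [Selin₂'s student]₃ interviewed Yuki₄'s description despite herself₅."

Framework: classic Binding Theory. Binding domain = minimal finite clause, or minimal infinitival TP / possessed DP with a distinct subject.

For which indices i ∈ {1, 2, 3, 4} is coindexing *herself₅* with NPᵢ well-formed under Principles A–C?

*herself* is an anaphor, so Principle A applies: it must be bound in its binding domain.
Binding domain of *herself₅*: the embedded TP, whose subject is [Selin₂'s student]₃.
*Lucia₁* c-commands the anaphor but is outside its binding domain → cannot satisfy Principle A.
*Selin₂* does not c-command the anaphor → cannot bind it.
*[Selin₂'s student]₃* c-commands the anaphor within its binding domain → licit binder.
*Yuki₄* does not c-command the anaphor → cannot bind it.

{3}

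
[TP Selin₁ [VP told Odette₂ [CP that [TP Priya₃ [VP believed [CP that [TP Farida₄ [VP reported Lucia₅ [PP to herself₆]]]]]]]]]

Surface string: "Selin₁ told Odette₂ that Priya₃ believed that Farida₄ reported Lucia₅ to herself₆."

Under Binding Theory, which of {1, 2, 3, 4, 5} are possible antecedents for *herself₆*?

*herself* is an anaphor, so Principle A applies: it must be bound in its binding domain.
Binding domain of *herself₆*: the embedded TP, whose subject is Farida₄.
*Selin₁* c-commands the anaphor but is outside its binding domain → cannot satisfy Principle A.
*Odette₂* c-commands the anaphor but is outside its binding domain → cannot satisfy Principle A.
*Priya₃* c-commands the anaphor but is outside its binding domain → cannot satisfy Principle A.
*Farida₄* c-commands the anaphor within its binding domain → licit binder.
*Lucia₅* c-commands the anaphor within its binding domain → licit binder.

{4, 5}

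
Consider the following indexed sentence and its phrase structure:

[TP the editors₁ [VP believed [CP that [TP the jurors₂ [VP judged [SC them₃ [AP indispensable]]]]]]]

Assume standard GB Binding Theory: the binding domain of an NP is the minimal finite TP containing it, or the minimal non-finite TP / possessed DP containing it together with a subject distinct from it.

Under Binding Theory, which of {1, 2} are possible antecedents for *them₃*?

{1}

*them* is a pronoun, so Principle B applies: it must be free in its binding domain.
Binding domain of *them₃*: the embedded TP, whose subject is the jurors₂.
*the editors₁* c-commands the pronoun but from outside its binding domain, and is not c-commanded by it → coindexation permitted.
*the jurors₂* c-commands the pronoun within its binding domain → coindexation would violate Principle B.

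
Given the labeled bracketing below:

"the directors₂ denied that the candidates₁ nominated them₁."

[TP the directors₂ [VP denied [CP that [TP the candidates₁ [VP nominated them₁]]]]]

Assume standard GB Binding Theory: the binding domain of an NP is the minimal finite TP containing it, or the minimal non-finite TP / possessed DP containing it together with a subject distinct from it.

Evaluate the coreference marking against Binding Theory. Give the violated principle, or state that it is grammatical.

The two coindexed NPs are *the candidates₁* and *them₁*.
*them₁* is a pronoun. Its binding domain is the embedded TP, whose subject is the candidates₁.
*the candidates₁* c-commands it within that domain and carries the same index.
The pronoun is locally bound → Principle B violation.

Principle B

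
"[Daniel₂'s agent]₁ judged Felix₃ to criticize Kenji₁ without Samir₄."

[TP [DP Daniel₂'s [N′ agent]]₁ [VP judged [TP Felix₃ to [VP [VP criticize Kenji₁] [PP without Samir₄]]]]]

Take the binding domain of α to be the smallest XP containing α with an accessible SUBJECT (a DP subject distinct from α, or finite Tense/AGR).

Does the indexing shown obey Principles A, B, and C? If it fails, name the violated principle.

Principle C

The two coindexed NPs are *[Daniel₂'s agent]₁* and *Kenji₁*.
*Kenji₁* is an R-expression. Principle C requires it to be free everywhere.
*[Daniel₂'s agent]₁* c-commands it and carries the same index.
The R-expression is bound → Principle C violation.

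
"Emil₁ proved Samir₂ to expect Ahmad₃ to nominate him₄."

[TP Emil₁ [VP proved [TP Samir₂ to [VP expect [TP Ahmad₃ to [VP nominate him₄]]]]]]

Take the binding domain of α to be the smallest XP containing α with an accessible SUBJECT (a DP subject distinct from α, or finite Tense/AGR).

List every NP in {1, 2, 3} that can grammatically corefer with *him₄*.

{1, 2}

*him* is a pronoun, so Principle B applies: it must be free in its binding domain.
Binding domain of *him₄*: the embedded TP, whose subject is Ahmad₃.
*Emil₁* c-commands the pronoun but from outside its binding domain, and is not c-commanded by it → coindexation permitted.
*Samir₂* c-commands the pronoun but from outside its binding domain, and is not c-commanded by it → coindexation permitted.
*Ahmad₃* c-commands the pronoun within its binding domain → coindexation would violate Principle B.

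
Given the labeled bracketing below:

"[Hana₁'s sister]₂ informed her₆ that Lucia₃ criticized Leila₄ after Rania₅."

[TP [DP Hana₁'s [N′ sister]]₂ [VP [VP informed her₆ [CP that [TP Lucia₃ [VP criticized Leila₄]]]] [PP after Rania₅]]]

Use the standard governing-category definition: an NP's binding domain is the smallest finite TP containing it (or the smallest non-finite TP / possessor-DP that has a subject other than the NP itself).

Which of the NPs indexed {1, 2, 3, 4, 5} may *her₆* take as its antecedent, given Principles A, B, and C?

{1, 5}

*her* is a pronoun, so Principle B applies: it must be free in its binding domain.
Binding domain of *her₆*: the matrix TP, whose subject is [Hana₁'s sister]₂.
*Hana₁* and the pronoun do not c-command one another → neither Principle B nor Principle C is at stake; coindexation permitted.
*[Hana₁'s sister]₂* c-commands the pronoun within its binding domain → coindexation would violate Principle B.
*Lucia₃*: the pronoun c-commands this R-expression → coindexation would violate Principle C on *Lucia₃*.
*Leila₄*: the pronoun c-commands this R-expression → coindexation would violate Principle C on *Leila₄*.
*Rania₅* and the pronoun do not c-command one another → neither Principle B nor Principle C is at stake; coindexation permitted.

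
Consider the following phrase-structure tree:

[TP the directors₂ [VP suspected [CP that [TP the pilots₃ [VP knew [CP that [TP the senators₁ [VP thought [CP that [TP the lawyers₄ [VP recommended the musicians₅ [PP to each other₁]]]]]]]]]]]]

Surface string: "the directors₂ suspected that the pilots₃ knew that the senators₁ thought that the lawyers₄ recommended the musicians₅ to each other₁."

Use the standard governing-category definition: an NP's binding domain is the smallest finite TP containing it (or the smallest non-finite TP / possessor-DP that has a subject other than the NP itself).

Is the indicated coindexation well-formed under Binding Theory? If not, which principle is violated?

Principle A

The two coindexed NPs are *the senators₁* and *each other₁*.
*each other₁* is an anaphor. Principle A requires it to be bound within its binding domain — the embedded TP, whose subject is the lawyers₄.
Within that domain it is c-commanded by *the lawyers₄*, *the musicians₅*, none of which share its index.
*the senators₁* does c-command the anaphor, but from outside its binding domain.
The anaphor is unbound in its domain → Principle A violation.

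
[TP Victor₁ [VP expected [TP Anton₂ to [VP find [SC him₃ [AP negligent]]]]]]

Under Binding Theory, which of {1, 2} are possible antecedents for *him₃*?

*him* is a pronoun, so Principle B applies: it must be free in its binding domain.
Binding domain of *him₃*: the embedded TP, whose subject is Anton₂.
*Victor₁* c-commands the pronoun but from outside its binding domain, and is not c-commanded by it → coindexation permitted.
*Anton₂* c-commands the pronoun within its binding domain → coindexation would violate Principle B.

{1}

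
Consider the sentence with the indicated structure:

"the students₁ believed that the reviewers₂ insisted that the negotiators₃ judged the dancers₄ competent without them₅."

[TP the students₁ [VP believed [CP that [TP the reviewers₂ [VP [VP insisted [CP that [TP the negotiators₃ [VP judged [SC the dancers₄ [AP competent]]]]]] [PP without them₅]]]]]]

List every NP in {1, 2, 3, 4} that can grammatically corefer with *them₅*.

*them* is a pronoun, so Principle B applies: it must be free in its binding domain.
Binding domain of *them₅*: the embedded TP, whose subject is the reviewers₂.
*the students₁* c-commands the pronoun but from outside its binding domain, and is not c-commanded by it → coindexation permitted.
*the reviewers₂* c-commands the pronoun within its binding domain → coindexation would violate Principle B.
*the negotiators₃* and the pronoun do not c-command one another → neither Principle B nor Principle C is at stake; coindexation permitted.
*the dancers₄* and the pronoun do not c-command one another → neither Principle B nor Principle C is at stake; coindexation permitted.

{1, 3, 4}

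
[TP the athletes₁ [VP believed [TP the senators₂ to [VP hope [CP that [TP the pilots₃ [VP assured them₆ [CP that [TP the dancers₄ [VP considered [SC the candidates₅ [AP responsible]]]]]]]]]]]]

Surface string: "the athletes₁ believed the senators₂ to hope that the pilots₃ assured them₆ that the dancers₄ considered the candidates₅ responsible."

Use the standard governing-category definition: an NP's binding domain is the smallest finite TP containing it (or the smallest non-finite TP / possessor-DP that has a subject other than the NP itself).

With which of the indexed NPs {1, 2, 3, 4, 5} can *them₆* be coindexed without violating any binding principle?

{1, 2}

*them* is a pronoun, so Principle B applies: it must be free in its binding domain.
Binding domain of *them₆*: the embedded TP, whose subject is the pilots₃.
*the athletes₁* c-commands the pronoun but from outside its binding domain, and is not c-commanded by it → coindexation permitted.
*the senators₂* c-commands the pronoun but from outside its binding domain, and is not c-commanded by it → coindexation permitted.
*the pilots₃* c-commands the pronoun within its binding domain → coindexation would violate Principle B.
*the dancers₄*: the pronoun c-commands this R-expression → coindexation would violate Principle C on *the dancers₄*.
*the candidates₅*: the pronoun c-commands this R-expression → coindexation would violate Principle C on *the candidates₅*.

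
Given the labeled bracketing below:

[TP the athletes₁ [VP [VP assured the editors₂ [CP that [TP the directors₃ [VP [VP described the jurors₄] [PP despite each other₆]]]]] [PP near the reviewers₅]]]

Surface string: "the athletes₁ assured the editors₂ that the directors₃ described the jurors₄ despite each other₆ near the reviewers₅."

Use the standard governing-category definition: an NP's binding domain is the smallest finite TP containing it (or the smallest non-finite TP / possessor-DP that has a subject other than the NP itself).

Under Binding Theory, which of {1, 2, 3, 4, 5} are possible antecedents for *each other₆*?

*each other* is an anaphor, so Principle A applies: it must be bound in its binding domain.
Binding domain of *each other₆*: the embedded TP, whose subject is the directors₃.
*the athletes₁* c-commands the anaphor but is outside its binding domain → cannot satisfy Principle A.
*the editors₂* c-commands the anaphor but is outside its binding domain → cannot satisfy Principle A.
*the directors₃* c-commands the anaphor within its binding domain → licit binder.
*the jurors₄* does not c-command the anaphor → cannot bind it.
*the reviewers₅* does not c-command the anaphor → cannot bind it.

{3}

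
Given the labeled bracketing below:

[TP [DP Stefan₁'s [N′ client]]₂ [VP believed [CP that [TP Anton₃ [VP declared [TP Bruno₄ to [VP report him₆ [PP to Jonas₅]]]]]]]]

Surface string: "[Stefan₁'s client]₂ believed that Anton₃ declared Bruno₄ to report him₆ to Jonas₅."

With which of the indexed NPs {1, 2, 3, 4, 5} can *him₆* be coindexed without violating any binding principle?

{1, 2, 3}

*him* is a pronoun, so Principle B applies: it must be free in its binding domain.
Binding domain of *him₆*: the embedded TP, whose subject is Bruno₄.
*Stefan₁* and the pronoun do not c-command one another → neither Principle B nor Principle C is at stake; coindexation permitted.
*[Stefan₁'s client]₂* c-commands the pronoun but from outside its binding domain, and is not c-commanded by it → coindexation permitted.
*Anton₃* c-commands the pronoun but from outside its binding domain, and is not c-commanded by it → coindexation permitted.
*Bruno₄* c-commands the pronoun within its binding domain → coindexation would violate Principle B.
*Jonas₅*: the pronoun c-commands this R-expression → coindexation would violate Principle C on *Jonas₅*.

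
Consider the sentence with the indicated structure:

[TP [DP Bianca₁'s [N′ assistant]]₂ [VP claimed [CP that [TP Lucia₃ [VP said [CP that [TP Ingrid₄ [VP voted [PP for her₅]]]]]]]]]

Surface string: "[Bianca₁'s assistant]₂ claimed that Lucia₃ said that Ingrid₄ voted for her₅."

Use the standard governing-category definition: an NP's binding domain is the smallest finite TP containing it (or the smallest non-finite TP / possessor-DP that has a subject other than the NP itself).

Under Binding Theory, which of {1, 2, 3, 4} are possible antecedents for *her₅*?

*her* is a pronoun, so Principle B applies: it must be free in its binding domain.
Binding domain of *her₅*: the embedded TP, whose subject is Ingrid₄.
*Bianca₁* and the pronoun do not c-command one another → neither Principle B nor Principle C is at stake; coindexation permitted.
*[Bianca₁'s assistant]₂* c-commands the pronoun but from outside its binding domain, and is not c-commanded by it → coindexation permitted.
*Lucia₃* c-commands the pronoun but from outside its binding domain, and is not c-commanded by it → coindexation permitted.
*Ingrid₄* c-commands the pronoun within its binding domain → coindexation would violate Principle B.

{1, 2, 3}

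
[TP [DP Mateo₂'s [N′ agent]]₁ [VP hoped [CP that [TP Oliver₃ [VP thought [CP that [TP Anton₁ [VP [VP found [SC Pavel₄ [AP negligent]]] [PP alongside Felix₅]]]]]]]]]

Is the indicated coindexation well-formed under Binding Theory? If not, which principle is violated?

The two coindexed NPs are *[Mateo₂'s agent]₁* and *Anton₁*.
*Anton₁* is an R-expression. Principle C requires it to be free everywhere.
*[Mateo₂'s agent]₁* c-commands it and carries the same index.
The R-expression is bound → Principle C violation.

Principle C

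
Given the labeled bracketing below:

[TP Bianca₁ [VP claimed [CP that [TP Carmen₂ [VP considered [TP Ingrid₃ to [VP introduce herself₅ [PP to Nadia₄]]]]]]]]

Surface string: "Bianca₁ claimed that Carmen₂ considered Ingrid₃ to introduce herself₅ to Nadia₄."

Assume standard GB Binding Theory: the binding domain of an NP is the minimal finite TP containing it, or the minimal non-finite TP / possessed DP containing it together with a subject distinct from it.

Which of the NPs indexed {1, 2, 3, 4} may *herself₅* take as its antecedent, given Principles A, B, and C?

*herself* is an anaphor, so Principle A applies: it must be bound in its binding domain.
Binding domain of *herself₅*: the embedded TP, whose subject is Ingrid₃.
*Bianca₁* c-commands the anaphor but is outside its binding domain → cannot satisfy Principle A.
*Carmen₂* c-commands the anaphor but is outside its binding domain → cannot satisfy Principle A.
*Ingrid₃* c-commands the anaphor within its binding domain → licit binder.
*Nadia₄* does not c-command the anaphor → cannot bind it.

{3}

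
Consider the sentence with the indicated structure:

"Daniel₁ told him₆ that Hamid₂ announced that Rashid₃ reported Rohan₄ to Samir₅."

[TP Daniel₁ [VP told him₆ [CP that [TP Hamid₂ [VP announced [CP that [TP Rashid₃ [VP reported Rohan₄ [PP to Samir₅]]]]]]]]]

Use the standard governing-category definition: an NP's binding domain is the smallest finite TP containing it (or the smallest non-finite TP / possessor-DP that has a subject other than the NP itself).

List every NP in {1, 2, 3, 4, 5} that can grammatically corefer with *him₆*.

none

*him* is a pronoun, so Principle B applies: it must be free in its binding domain.
Binding domain of *him₆*: the matrix TP, whose subject is Daniel₁.
*Daniel₁* c-commands the pronoun within its binding domain → coindexation would violate Principle B.
*Hamid₂*: the pronoun c-commands this R-expression → coindexation would violate Principle C on *Hamid₂*.
*Rashid₃*: the pronoun c-commands this R-expression → coindexation would violate Principle C on *Rashid₃*.
*Rohan₄*: the pronoun c-commands this R-expression → coindexation would violate Principle C on *Rohan₄*.
*Samir₅*: the pronoun c-commands this R-expression → coindexation would violate Principle C on *Samir₅*.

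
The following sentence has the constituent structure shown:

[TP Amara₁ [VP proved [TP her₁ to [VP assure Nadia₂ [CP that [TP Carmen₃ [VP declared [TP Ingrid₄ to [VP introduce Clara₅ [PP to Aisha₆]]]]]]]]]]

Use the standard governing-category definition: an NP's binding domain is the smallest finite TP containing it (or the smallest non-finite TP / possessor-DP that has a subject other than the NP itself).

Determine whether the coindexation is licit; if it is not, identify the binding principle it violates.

The two coindexed NPs are *Amara₁* and *her₁*.
*her₁* is a pronoun. Its binding domain is the matrix TP, whose subject is Amara₁.
*Amara₁* c-commands it within that domain and carries the same index.
The pronoun is locally bound → Principle B violation.

Principle B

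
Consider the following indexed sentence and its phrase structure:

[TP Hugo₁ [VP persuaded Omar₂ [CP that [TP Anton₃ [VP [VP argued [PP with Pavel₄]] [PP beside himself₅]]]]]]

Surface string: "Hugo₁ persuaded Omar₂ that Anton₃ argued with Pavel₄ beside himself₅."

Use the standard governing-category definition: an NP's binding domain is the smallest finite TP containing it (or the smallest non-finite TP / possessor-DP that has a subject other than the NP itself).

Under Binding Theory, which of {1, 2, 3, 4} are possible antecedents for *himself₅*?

{3}

*himself* is an anaphor, so Principle A applies: it must be bound in its binding domain.
Binding domain of *himself₅*: the embedded TP, whose subject is Anton₃.
*Hugo₁* c-commands the anaphor but is outside its binding domain → cannot satisfy Principle A.
*Omar₂* c-commands the anaphor but is outside its binding domain → cannot satisfy Principle A.
*Anton₃* c-commands the anaphor within its binding domain → licit binder.
*Pavel₄* does not c-command the anaphor → cannot bind it.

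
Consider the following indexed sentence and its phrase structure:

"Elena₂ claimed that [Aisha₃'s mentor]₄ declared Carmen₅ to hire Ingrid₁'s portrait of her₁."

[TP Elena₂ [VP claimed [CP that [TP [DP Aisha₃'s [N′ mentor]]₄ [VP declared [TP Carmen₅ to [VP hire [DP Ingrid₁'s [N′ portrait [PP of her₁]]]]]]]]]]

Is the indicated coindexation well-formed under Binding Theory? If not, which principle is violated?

Principle B

The two coindexed NPs are *Ingrid₁* and *her₁*.
*her₁* is a pronoun. Its binding domain is the possessed DP, whose subject is Ingrid₁.
*Ingrid₁* c-commands it within that domain and carries the same index.
The pronoun is locally bound → Principle B violation.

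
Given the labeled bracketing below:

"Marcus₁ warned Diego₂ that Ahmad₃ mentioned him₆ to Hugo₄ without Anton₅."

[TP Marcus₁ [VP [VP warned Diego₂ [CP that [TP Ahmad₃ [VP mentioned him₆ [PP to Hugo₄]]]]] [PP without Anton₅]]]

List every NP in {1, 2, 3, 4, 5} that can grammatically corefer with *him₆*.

*him* is a pronoun, so Principle B applies: it must be free in its binding domain.
Binding domain of *him₆*: the embedded TP, whose subject is Ahmad₃.
*Marcus₁* c-commands the pronoun but from outside its binding domain, and is not c-commanded by it → coindexation permitted.
*Diego₂* c-commands the pronoun but from outside its binding domain, and is not c-commanded by it → coindexation permitted.
*Ahmad₃* c-commands the pronoun within its binding domain → coindexation would violate Principle B.
*Hugo₄*: the pronoun c-commands this R-expression → coindexation would violate Principle C on *Hugo₄*.
*Anton₅* and the pronoun do not c-command one another → neither Principle B nor Principle C is at stake; coindexation permitted.

{1, 2, 5}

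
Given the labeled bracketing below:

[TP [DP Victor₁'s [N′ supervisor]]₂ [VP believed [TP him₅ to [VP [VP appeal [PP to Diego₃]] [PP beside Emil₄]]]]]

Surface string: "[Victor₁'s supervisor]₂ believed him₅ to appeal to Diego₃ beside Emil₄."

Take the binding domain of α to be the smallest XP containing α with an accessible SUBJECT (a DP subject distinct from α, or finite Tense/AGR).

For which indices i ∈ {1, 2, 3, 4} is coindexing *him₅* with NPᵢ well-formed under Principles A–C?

{1}

*him* is a pronoun, so Principle B applies: it must be free in its binding domain.
Binding domain of *him₅*: the matrix TP, whose subject is [Victor₁'s supervisor]₂.
*Victor₁* and the pronoun do not c-command one another → neither Principle B nor Principle C is at stake; coindexation permitted.
*[Victor₁'s supervisor]₂* c-commands the pronoun within its binding domain → coindexation would violate Principle B.
*Diego₃*: the pronoun c-commands this R-expression → coindexation would violate Principle C on *Diego₃*.
*Emil₄*: the pronoun c-commands this R-expression → coindexation would violate Principle C on *Emil₄*.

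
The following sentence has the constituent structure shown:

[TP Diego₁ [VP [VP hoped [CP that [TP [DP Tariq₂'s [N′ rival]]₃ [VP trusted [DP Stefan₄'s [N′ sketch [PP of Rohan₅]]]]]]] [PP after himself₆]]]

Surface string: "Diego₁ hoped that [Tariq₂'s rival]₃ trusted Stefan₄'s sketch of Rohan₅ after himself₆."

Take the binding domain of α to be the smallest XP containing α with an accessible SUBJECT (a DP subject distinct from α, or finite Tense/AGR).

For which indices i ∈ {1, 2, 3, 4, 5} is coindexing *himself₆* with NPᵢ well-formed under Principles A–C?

*himself* is an anaphor, so Principle A applies: it must be bound in its binding domain.
Binding domain of *himself₆*: the matrix TP, whose subject is Diego₁.
*Diego₁* c-commands the anaphor within its binding domain → licit binder.
*Tariq₂* does not c-command the anaphor → cannot bind it.
*[Tariq₂'s rival]₃* does not c-command the anaphor → cannot bind it.
*Stefan₄* does not c-command the anaphor → cannot bind it.
*Rohan₅* does not c-command the anaphor → cannot bind it.

{1}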